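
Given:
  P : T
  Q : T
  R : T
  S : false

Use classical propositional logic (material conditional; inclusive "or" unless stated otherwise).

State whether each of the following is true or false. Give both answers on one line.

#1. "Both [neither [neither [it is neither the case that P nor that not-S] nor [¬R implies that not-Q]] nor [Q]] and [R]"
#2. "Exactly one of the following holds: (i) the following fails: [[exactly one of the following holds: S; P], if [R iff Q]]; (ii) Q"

#1: In symbols: (((P nor ~S) nor (~R -> ~Q)) nor Q) & R

~S = ~F = T
P nor ~S = T nor T = F
~R = ~T = F
~Q = ~T = F
~R -> ~Q = F -> F = T
(P nor ~S) nor (~R -> ~Q) = F nor T = F
((P nor ~S) nor (~R -> ~Q)) nor Q = F nor T = F
(((P nor ~S) nor (~R -> ~Q)) nor Q) & R = F & T = F
So #1 is false.

#2: Parsed as ~((R <-> Q) -> (S xor P)) xor Q

R <-> Q = T <-> T = T
S xor P = F xor T = T
(R <-> Q) -> (S xor P) = T -> T = T
~((R <-> Q) -> (S xor P)) = ~T = F
~((R <-> Q) -> (S xor P)) xor Q = F xor T = T
Thus #2 is true.

#1 False, #2 True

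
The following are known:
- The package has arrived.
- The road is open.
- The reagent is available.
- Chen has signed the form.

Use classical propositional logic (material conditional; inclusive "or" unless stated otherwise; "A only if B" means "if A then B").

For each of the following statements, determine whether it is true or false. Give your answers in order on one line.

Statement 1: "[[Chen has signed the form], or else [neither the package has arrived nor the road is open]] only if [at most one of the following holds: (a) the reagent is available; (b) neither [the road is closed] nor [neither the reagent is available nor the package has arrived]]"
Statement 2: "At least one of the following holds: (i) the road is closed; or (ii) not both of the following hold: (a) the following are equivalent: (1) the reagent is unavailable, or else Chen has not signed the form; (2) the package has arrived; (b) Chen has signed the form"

Statement 1 False, Statement 2 True

Let L = "Chen has signed the form" (T), W = "the package has arrived" (T), R = "the road is closed" (F), D = "the reagent is available" (T).

Statement 1: This is (L | (W nor ~R)) -> (D nand (R nor (D nor W))).

~R = ~F = T
W nor ~R = T nor T = F
L | (W nor ~R) = T | F = T
D nor W = T nor T = F
R nor (D nor W) = F nor F = T
D nand (R nor (D nor W)) = T nand T = F
(L | (W nor ~R)) -> (D nand (R nor (D nor W))) = T -> F = F
Thus Statement 1 is false.

Statement 2: Parsed as R | (((~D | ~L) <-> W) nand L)

~D = ~T = F
~L = ~T = F
~D | ~L = F | F = F
(~D | ~L) <-> W = F <-> T = F
((~D | ~L) <-> W) nand L = F nand T = T
R | (((~D | ~L) <-> W) nand L) = F | T = T
Hence Statement 2 is true.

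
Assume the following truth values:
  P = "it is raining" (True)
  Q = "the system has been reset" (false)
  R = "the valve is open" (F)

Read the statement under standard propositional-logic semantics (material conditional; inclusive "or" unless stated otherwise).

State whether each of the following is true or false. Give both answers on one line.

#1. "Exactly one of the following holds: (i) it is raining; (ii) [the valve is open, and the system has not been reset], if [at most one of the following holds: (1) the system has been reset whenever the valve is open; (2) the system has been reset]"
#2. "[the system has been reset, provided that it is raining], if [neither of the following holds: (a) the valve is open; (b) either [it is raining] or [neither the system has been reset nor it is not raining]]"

#1: Formalization: P ⊕ (((R → Q) ↑ Q) → (R ∧ ¬Q))

R → Q = F → F = T
(R → Q) ↑ Q = T ↑ F = T
¬Q = ¬F = T
R ∧ ¬Q = F ∧ T = F
((R → Q) ↑ Q) → (R ∧ ¬Q) = T → F = F
P ⊕ (((R → Q) ↑ Q) → (R ∧ ¬Q)) = T ⊕ F = T
So #1 is true.

#2: In symbols: (R ↓ (P ∨ (Q ↓ ¬P))) → (P → Q)

¬P = ¬T = F
Q ↓ ¬P = F ↓ F = T
P ∨ (Q ↓ ¬P) = T ∨ T = T
R ↓ (P ∨ (Q ↓ ¬P)) = F ↓ T = F
P → Q = T → F = F
(R ↓ (P ∨ (Q ↓ ¬P))) → (P → Q) = F → F = T
Thus #2 is true.

#1 True / #2 True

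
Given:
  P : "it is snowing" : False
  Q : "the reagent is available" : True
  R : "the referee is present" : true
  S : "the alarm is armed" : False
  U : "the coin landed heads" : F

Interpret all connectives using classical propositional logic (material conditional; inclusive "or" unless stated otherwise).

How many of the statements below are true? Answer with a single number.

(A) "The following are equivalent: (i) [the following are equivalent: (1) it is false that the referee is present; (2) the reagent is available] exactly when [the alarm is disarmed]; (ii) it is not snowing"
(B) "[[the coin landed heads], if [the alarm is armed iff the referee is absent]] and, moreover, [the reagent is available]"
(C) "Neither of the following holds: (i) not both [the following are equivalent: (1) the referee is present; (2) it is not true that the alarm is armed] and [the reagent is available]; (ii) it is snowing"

1

(A): In symbols: ((¬R ↔ Q) ↔ ¬S) ↔ ¬P

¬R = ¬T = F
¬R ↔ Q = F ↔ T = F
¬S = ¬F = T
(¬R ↔ Q) ↔ ¬S = F ↔ T = F
¬P = ¬F = T
((¬R ↔ Q) ↔ ¬S) ↔ ¬P = F ↔ T = F
Hence (A) is false.

(B): In symbols: ((S ↔ ¬R) → U) ∧ Q

¬R = ¬T = F
S ↔ ¬R = F ↔ F = T
(S ↔ ¬R) → U = T → F = F
((S ↔ ¬R) → U) ∧ Q = F ∧ T = F
Hence (B) is false.

(C): Parsed as ((R ↔ ¬S) ↑ Q) ↓ P

¬S = ¬F = T
R ↔ ¬S = T ↔ T = T
(R ↔ ¬S) ↑ Q = T ↑ T = F
((R ↔ ¬S) ↑ Q) ↓ P = F ↓ F = T
Thus (C) is true.

Count: 1.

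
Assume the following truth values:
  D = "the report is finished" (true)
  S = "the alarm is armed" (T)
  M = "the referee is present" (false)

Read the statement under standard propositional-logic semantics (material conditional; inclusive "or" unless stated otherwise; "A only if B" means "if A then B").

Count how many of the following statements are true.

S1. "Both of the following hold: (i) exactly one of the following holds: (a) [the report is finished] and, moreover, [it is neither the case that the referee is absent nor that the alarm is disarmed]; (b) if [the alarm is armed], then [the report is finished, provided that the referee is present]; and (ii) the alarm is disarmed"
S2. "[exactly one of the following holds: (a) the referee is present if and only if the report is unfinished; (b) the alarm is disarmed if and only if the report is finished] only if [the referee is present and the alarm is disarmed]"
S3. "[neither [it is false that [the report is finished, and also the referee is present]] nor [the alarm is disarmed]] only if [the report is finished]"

S1: In symbols: ((D and (not M nor not S)) xor (S -> (M -> D))) and not S

not M = not False = True
not S = not True = False
not M nor not S = True nor False = False
D and (not M nor not S) = True and False = False
M -> D = False -> True = True
S -> (M -> D) = True -> True = True
(D and (not M nor not S)) xor (S -> (M -> D)) = False xor True = True
not S = not True = False
((D and (not M nor not S)) xor (S -> (M -> D))) and not S = True and False = False
Thus S1 is false.

S2: This is ((M iff not D) xor (not S iff D)) -> (M and not S).

not D = not True = False
M iff not D = False iff False = True
not S = not True = False
not S iff D = False iff True = False
(M iff not D) xor (not S iff D) = True xor False = True
not S = not True = False
M and not S = False and False = False
((M iff not D) xor (not S iff D)) -> (M and not S) = True -> False = False
Hence S2 is false.

S3: Formalization: (not (D and M) nor not S) -> D

D and M = True and False = False
not (D and M) = not False = True
not S = not True = False
not (D and M) nor not S = True nor False = False
(not (D and M) nor not S) -> D = False -> True = True
Thus S3 is true.

True statements: 1 (S3).

1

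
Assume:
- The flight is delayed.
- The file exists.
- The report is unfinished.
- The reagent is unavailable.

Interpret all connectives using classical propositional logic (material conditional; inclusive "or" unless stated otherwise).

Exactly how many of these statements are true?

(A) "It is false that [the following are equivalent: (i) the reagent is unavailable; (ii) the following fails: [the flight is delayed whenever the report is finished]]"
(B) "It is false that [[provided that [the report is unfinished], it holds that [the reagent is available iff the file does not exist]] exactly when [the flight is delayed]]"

Let K = "the reagent is available" (F), P = "the report is finished" (F), R = "the flight is delayed" (T), L = "the file exists" (T).

(A): Parsed as ¬(¬K ↔ ¬(P → R))

¬K = ¬F = T
P → R = F → T = T
¬(P → R) = ¬T = F
¬K ↔ ¬(P → R) = T ↔ F = F
¬(¬K ↔ ¬(P → R)) = ¬F = T
Thus (A) is true.

(B): Parsed as ¬((¬P → (K ↔ ¬L)) ↔ R)

¬P = ¬F = T
¬L = ¬T = F
K ↔ ¬L = F ↔ F = T
¬P → (K ↔ ¬L) = T → T = T
(¬P → (K ↔ ¬L)) ↔ R = T ↔ T = T
¬((¬P → (K ↔ ¬L)) ↔ R) = ¬T = F
Hence (B) is false.

True statements: 1.

1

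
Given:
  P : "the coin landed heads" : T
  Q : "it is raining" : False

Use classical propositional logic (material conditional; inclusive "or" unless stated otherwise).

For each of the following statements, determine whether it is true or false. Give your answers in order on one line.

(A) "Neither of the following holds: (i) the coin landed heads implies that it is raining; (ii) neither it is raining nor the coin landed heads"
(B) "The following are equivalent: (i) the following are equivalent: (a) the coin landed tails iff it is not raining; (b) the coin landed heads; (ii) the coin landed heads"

(A): Parsed as (P → Q) ↓ (Q ↓ P)

P → Q = T → F = F
Q ↓ P = F ↓ T = F
(P → Q) ↓ (Q ↓ P) = F ↓ F = T
Thus (A) is true.

(B): In symbols: ((¬P ↔ ¬Q) ↔ P) ↔ P

¬P = ¬T = F
¬Q = ¬F = T
¬P ↔ ¬Q = F ↔ T = F
(¬P ↔ ¬Q) ↔ P = F ↔ T = F
((¬P ↔ ¬Q) ↔ P) ↔ P = F ↔ T = F
Hence (B) is false.

(A) T / (B) F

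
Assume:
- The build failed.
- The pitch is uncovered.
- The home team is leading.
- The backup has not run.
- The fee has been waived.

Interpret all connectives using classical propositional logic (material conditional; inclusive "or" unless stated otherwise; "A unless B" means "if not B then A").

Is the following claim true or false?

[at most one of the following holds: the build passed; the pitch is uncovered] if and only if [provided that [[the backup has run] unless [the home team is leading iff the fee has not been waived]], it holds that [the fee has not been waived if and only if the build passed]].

True

Let P = "the build passed" (F), Q = "the pitch is covered" (F), S = "the backup has run" (F), R = "the home team is leading" (T), U = "the fee has been waived" (T).
This is (P nand ~Q) <-> ((S | (R <-> ~U)) -> (~U <-> P)).

~Q = ~F = T
P nand ~Q = F nand T = T
~U = ~T = F
R <-> ~U = T <-> F = F
S | (R <-> ~U) = F | F = F
~U = ~T = F
~U <-> P = F <-> F = T
(S | (R <-> ~U)) -> (~U <-> P) = F -> T = T
(P nand ~Q) <-> ((S | (R <-> ~U)) -> (~U <-> P)) = T <-> T = T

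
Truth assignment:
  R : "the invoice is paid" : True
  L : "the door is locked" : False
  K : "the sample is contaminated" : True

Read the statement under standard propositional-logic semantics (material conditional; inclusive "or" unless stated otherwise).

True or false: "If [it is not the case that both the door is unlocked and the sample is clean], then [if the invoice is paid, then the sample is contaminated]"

Parsed as (not L nand not K) -> (R -> K)

not L = not False = True
not K = not True = False
not L nand not K = True nand False = True
R -> K = True -> True = True
(not L nand not K) -> (R -> K) = True -> True = True

The statement is true.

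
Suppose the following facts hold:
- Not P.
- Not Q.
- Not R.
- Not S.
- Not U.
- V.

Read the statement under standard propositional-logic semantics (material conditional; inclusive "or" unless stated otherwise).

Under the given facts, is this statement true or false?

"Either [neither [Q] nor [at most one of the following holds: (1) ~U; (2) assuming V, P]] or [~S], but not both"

The statement is true.

In symbols: (Q ↓ (¬U ↑ (V → P))) ⊕ ¬S

¬U = ¬F = T
V → P = T → F = F
¬U ↑ (V → P) = T ↑ F = T
Q ↓ (¬U ↑ (V → P)) = F ↓ T = F
¬S = ¬F = T
(Q ↓ (¬U ↑ (V → P))) ⊕ ¬S = F ⊕ T = T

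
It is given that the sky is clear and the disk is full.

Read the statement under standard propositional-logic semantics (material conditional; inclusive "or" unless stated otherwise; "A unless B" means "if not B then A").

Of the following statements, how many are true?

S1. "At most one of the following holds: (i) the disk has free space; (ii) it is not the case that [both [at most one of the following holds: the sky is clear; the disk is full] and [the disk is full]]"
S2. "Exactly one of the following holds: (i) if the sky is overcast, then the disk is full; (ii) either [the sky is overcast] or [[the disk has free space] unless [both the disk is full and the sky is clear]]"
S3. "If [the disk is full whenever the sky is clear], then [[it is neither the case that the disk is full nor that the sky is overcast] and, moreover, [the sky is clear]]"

Let Q = "the disk is full" (True), P = "the sky is overcast" (False).

S1: Formalization: not Q nand not ((not P nand Q) and Q)

not Q = not True = False
not P = not False = True
not P nand Q = True nand True = False
(not P nand Q) and Q = False and True = False
not ((not P nand Q) and Q) = not False = True
not Q nand not ((not P nand Q) and Q) = False nand True = True
Hence S1 is true.

S2: This is (P -> Q) xor (P or (not Q or (Q and not P))).

P -> Q = False -> True = True
not Q = not True = False
not P = not False = True
Q and not P = True and True = True
not Q or (Q and not P) = False or True = True
P or (not Q or (Q and not P)) = False or True = True
(P -> Q) xor (P or (not Q or (Q and not P))) = True xor True = False
So S2 is false.

S3: Parsed as (not P -> Q) -> ((Q nor P) and not P)

not P = not False = True
not P -> Q = True -> True = True
Q nor P = True nor False = False
not P = not False = True
(Q nor P) and not P = False and True = False
(not P -> Q) -> ((Q nor P) and not P) = True -> False = False
So S3 is false.

True statements: 1.

1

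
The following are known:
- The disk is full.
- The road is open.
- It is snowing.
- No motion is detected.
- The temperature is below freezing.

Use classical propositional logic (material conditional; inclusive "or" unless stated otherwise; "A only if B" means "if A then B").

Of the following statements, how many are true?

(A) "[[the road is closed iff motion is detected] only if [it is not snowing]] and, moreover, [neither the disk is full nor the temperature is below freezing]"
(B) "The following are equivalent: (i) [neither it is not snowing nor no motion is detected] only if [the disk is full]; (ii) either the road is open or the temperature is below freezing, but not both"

Let R = "the road is closed" (F), H = "motion is detected" (F), D = "it is snowing" (T), G = "the disk is full" (T), P = "the temperature is below freezing" (T).

(A): Parsed as ((R <-> H) -> ~D) & (G nor P)

R <-> H = F <-> F = T
~D = ~T = F
(R <-> H) -> ~D = T -> F = F
G nor P = T nor T = F
((R <-> H) -> ~D) & (G nor P) = F & F = F
Thus (A) is false.

(B): This is ((~D nor ~H) -> G) <-> (~R xor P).

~D = ~T = F
~H = ~F = T
~D nor ~H = F nor T = F
(~D nor ~H) -> G = F -> T = T
~R = ~F = T
~R xor P = T xor T = F
((~D nor ~H) -> G) <-> (~R xor P) = T <-> F = F
So (B) is false.

Count: 0.

0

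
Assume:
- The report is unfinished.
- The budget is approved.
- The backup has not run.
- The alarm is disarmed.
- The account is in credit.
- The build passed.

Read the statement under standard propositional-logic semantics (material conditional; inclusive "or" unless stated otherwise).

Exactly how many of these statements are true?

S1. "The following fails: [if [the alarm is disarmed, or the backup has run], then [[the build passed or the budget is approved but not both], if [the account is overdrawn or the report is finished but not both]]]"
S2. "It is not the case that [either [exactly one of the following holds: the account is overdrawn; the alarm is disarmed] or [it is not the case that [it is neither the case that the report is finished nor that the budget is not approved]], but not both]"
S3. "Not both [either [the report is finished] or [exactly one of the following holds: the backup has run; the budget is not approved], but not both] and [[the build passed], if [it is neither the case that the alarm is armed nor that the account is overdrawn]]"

Let M = "the alarm is armed" (False), D = "the backup has run" (False), H = "the account is overdrawn" (False), P = "the report is finished" (False), G = "the build passed" (True), U = "the budget is approved" (True).

S1: Parsed as not ((not M or D) -> ((H xor P) -> (G xor U)))

not M = not False = True
not M or D = True or False = True
H xor P = False xor False = False
G xor U = True xor True = False
(H xor P) -> (G xor U) = False -> False = True
(not M or D) -> ((H xor P) -> (G xor U)) = True -> True = True
not ((not M or D) -> ((H xor P) -> (G xor U))) = not True = False
Thus S1 is false.

S2: This is not ((H xor not M) xor not (P nor not U)).

not M = not False = True
H xor not M = False xor True = True
not U = not True = False
P nor not U = False nor False = True
not (P nor not U) = not True = False
(H xor not M) xor not (P nor not U) = True xor False = True
not ((H xor not M) xor not (P nor not U)) = not True = False
Hence S2 is false.

S3: This is (P xor (D xor not U)) nand ((M nor H) -> G).

not U = not True = False
D xor not U = False xor False = False
P xor (D xor not U) = False xor False = False
M nor H = False nor False = True
(M nor H) -> G = True -> True = True
(P xor (D xor not U)) nand ((M nor H) -> G) = False nand True = True
So S3 is true.

True statements: 1 (S3).

1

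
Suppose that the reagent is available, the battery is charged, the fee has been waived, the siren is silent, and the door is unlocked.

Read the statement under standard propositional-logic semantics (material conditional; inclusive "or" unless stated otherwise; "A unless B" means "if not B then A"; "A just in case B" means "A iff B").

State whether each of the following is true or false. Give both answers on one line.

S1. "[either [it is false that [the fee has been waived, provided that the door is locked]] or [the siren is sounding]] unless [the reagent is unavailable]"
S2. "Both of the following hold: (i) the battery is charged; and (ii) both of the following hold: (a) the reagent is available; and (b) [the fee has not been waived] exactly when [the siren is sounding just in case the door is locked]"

Let U = "the door is locked" (F), R = "the fee has been waived" (T), S = "the siren is sounding" (F), P = "the reagent is available" (T), Q = "the battery is charged" (T).

S1: Formalization: (¬(U → R) ∨ S) ∨ ¬P

U → R = F → T = T
¬(U → R) = ¬T = F
¬(U → R) ∨ S = F ∨ F = F
¬P = ¬T = F
(¬(U → R) ∨ S) ∨ ¬P = F ∨ F = F
Thus S1 is false.

S2: Parsed as Q ∧ (P ∧ (¬R ↔ (S ↔ U)))

¬R = ¬T = F
S ↔ U = F ↔ F = T
¬R ↔ (S ↔ U) = F ↔ T = F
P ∧ (¬R ↔ (S ↔ U)) = T ∧ F = F
Q ∧ (P ∧ (¬R ↔ (S ↔ U))) = T ∧ F = F
Thus S2 is false.

S1 false / S2 false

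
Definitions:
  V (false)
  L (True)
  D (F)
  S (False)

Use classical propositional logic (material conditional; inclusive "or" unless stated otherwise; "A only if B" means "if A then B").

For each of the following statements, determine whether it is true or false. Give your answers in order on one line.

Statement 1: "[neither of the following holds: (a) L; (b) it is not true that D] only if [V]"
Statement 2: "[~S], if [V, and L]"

Statement 1: This is (L nor ~D) -> V.

~D = ~F = T
L nor ~D = T nor T = F
(L nor ~D) -> V = F -> F = T
Hence Statement 1 is true.

Statement 2: This is (V & L) -> ~S.

V & L = F & T = F
~S = ~F = T
(V & L) -> ~S = F -> T = T
Thus Statement 2 is true.

Statement 1 true, Statement 2 true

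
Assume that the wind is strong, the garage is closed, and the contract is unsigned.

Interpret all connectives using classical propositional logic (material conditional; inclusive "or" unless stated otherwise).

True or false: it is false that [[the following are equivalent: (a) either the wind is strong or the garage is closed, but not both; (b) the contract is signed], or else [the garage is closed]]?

The statement is false.

Let P = "the wind is strong" (T), Q = "the garage is closed" (T), R = "the contract is signed" (F).
Parsed as ¬(((P ⊕ Q) ↔ R) ∨ Q)

P ⊕ Q = T ⊕ T = F
(P ⊕ Q) ↔ R = F ↔ F = T
((P ⊕ Q) ↔ R) ∨ Q = T ∨ T = T
¬(((P ⊕ Q) ↔ R) ∨ Q) = ¬T = F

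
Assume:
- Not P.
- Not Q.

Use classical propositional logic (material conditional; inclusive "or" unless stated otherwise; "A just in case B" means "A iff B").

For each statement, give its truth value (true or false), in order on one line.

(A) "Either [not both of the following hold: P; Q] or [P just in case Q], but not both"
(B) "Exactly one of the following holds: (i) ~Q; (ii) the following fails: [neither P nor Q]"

(A) False, (B) True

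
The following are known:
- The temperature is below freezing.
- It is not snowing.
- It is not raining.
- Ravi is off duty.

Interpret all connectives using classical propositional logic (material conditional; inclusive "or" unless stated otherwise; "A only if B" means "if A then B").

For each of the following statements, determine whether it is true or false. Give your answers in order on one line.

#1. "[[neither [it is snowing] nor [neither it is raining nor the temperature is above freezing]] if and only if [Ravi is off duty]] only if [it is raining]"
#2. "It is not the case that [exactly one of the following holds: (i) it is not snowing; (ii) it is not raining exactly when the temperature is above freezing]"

Let G = "it is snowing" (False), Q = "it is raining" (False), N = "the temperature is below freezing" (True), M = "Ravi is on call" (False).

#1: This is ((G nor (Q nor not N)) iff not M) -> Q.

not N = not True = False
Q nor not N = False nor False = True
G nor (Q nor not N) = False nor True = False
not M = not False = True
(G nor (Q nor not N)) iff not M = False iff True = False
((G nor (Q nor not N)) iff not M) -> Q = False -> False = True
So #1 is true.

#2: Parsed as not (not G xor (not Q iff not N))

not G = not False = True
not Q = not False = True
not N = not True = False
not Q iff not N = True iff False = False
not G xor (not Q iff not N) = True xor False = True
not (not G xor (not Q iff not N)) = not True = False
So #2 is false.

#1 true / #2 false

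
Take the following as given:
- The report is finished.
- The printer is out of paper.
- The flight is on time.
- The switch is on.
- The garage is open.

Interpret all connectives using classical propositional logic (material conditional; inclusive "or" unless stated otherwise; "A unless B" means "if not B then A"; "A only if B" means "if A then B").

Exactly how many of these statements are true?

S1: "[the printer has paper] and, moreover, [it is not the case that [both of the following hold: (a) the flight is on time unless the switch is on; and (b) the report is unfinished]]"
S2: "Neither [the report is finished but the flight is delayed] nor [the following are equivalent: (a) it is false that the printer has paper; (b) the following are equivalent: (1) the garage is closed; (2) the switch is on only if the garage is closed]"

0

Let L = "the printer has paper" (F), R = "the flight is delayed" (F), P = "the switch is on" (T), N = "the report is finished" (T), G = "the garage is closed" (F).

S1: Formalization: L & ~((~R | P) & ~N)

~R = ~F = T
~R | P = T | T = T
~N = ~T = F
(~R | P) & ~N = T & F = F
~((~R | P) & ~N) = ~F = T
L & ~((~R | P) & ~N) = F & T = F
Thus S1 is false.

S2: In symbols: (N & R) nor (~L <-> (G <-> (P -> G)))

N & R = T & F = F
~L = ~F = T
P -> G = T -> F = F
G <-> (P -> G) = F <-> F = T
~L <-> (G <-> (P -> G)) = T <-> T = T
(N & R) nor (~L <-> (G <-> (P -> G))) = F nor T = F
Thus S2 is false.

0 of the 2 statements are true (none).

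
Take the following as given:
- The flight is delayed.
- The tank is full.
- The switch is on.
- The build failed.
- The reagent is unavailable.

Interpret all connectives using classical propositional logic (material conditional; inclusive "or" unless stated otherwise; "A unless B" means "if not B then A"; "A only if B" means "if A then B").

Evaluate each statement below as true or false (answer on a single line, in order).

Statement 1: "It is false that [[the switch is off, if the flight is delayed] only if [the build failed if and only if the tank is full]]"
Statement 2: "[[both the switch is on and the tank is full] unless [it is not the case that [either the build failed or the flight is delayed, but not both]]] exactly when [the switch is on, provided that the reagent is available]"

Statement 1 false, Statement 2 true

Let R = "the flight is delayed" (True), P = "the switch is on" (True), S = "the build passed" (False), H = "the tank is full" (True), W = "the reagent is available" (False).

Statement 1: In symbols: not ((R -> not P) -> (not S iff H))

not P = not True = False
R -> not P = True -> False = False
not S = not False = True
not S iff H = True iff True = True
(R -> not P) -> (not S iff H) = False -> True = True
not ((R -> not P) -> (not S iff H)) = not True = False
So Statement 1 is false.

Statement 2: In symbols: ((P and H) or not (not S xor R)) iff (W -> P)

P and H = True and True = True
not S = not False = True
not S xor R = True xor True = False
not (not S xor R) = not False = True
(P and H) or not (not S xor R) = True or True = True
W -> P = False -> True = True
((P and H) or not (not S xor R)) iff (W -> P) = True iff True = True
So Statement 2 is true.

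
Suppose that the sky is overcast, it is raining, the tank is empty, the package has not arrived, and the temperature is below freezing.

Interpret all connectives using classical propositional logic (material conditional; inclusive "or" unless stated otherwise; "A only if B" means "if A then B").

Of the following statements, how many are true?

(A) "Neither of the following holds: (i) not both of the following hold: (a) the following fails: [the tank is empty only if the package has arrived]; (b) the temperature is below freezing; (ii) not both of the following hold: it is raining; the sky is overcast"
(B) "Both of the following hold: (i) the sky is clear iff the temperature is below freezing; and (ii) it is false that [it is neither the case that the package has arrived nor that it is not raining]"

Let G = "the tank is full" (F), L = "the package has arrived" (F), K = "the temperature is below freezing" (T), P = "it is raining" (T), U = "the sky is overcast" (T).

(A): Parsed as (~(~G -> L) nand K) nor (P nand U)

~G = ~F = T
~G -> L = T -> F = F
~(~G -> L) = ~F = T
~(~G -> L) nand K = T nand T = F
P nand U = T nand T = F
(~(~G -> L) nand K) nor (P nand U) = F nor F = T
Thus (A) is true.

(B): In symbols: (~U <-> K) & ~(L nor ~P)

~U = ~T = F
~U <-> K = F <-> T = F
~P = ~T = F
L nor ~P = F nor F = T
~(L nor ~P) = ~T = F
(~U <-> K) & ~(L nor ~P) = F & F = F
So (B) is false.

True statements: 1.

1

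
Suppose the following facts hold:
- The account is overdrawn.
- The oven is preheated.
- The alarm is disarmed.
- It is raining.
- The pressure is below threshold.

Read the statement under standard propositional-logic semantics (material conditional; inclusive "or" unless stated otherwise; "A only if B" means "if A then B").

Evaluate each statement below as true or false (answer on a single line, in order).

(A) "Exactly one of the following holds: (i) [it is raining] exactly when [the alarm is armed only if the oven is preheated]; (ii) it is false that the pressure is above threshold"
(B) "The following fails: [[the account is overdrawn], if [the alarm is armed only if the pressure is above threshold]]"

(A) F; (B) F

Let S = "it is raining" (T), R = "the alarm is armed" (F), Q = "the oven is preheated" (T), U = "the pressure is above threshold" (F), P = "the account is overdrawn" (T).

(A): In symbols: (S ↔ (R → Q)) ⊕ ¬U

R → Q = F → T = T
S ↔ (R → Q) = T ↔ T = T
¬U = ¬F = T
(S ↔ (R → Q)) ⊕ ¬U = T ⊕ T = F
Thus (A) is false.

(B): In symbols: ¬((R → U) → P)

R → U = F → F = T
(R → U) → P = T → T = T
¬((R → U) → P) = ¬T = F
So (B) is false.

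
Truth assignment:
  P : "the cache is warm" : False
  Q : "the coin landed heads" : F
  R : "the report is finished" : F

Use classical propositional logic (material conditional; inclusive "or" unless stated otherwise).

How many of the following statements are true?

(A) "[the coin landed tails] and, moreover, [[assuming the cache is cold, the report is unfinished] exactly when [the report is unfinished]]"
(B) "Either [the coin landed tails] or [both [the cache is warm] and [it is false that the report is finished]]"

(A): This is ~Q & ((~P -> ~R) <-> ~R).

~Q = ~F = T
~P = ~F = T
~R = ~F = T
~P -> ~R = T -> T = T
~R = ~F = T
(~P -> ~R) <-> ~R = T <-> T = T
~Q & ((~P -> ~R) <-> ~R) = T & T = T
So (A) is true.

(B): In symbols: ~Q | (P & ~R)

~Q = ~F = T
~R = ~F = T
P & ~R = F & T = F
~Q | (P & ~R) = T | F = T
So (B) is true.

2 of the 2 statements are true ((A), (B)).

2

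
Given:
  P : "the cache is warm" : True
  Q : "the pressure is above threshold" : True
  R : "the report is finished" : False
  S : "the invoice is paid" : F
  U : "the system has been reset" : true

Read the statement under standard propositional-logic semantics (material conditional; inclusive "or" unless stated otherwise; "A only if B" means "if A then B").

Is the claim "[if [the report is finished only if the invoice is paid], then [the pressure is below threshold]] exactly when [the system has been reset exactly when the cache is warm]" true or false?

The statement is false.

Values: R=F, S=F, Q=T, U=T, P=T.
Parsed as ((R → S) → ¬Q) ↔ (U ↔ P)

R → S = F → F = T
¬Q = ¬T = F
(R → S) → ¬Q = T → F = F
U ↔ P = T ↔ T = T
((R → S) → ¬Q) ↔ (U ↔ P) = F ↔ T = F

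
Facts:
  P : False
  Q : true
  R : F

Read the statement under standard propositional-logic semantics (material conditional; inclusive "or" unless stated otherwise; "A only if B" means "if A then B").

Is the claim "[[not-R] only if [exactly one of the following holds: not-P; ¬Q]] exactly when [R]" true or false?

This is (not R -> (not P xor not Q)) iff R.

not R = not False = True
not P = not False = True
not Q = not True = False
not P xor not Q = True xor False = True
not R -> (not P xor not Q) = True -> True = True
(not R -> (not P xor not Q)) iff R = True iff False = False

false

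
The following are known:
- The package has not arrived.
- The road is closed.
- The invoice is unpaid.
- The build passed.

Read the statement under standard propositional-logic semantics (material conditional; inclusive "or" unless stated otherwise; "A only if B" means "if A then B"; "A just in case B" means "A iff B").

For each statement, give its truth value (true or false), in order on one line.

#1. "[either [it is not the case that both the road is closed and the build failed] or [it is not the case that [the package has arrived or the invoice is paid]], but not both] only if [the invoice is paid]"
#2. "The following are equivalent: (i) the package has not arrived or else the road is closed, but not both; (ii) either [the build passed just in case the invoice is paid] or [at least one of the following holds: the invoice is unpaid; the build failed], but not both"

Let Q = "the road is closed" (T), D = "the build passed" (T), W = "the package has arrived" (F), H = "the invoice is paid" (F).

#1: Parsed as ((Q nand ~D) xor ~(W | H)) -> H

~D = ~T = F
Q nand ~D = T nand F = T
W | H = F | F = F
~(W | H) = ~F = T
(Q nand ~D) xor ~(W | H) = T xor T = F
((Q nand ~D) xor ~(W | H)) -> H = F -> F = T
So #1 is true.

#2: This is (~W xor Q) <-> ((D <-> H) xor (~H | ~D)).

~W = ~F = T
~W xor Q = T xor T = F
D <-> H = T <-> F = F
~H = ~F = T
~D = ~T = F
~H | ~D = T | F = T
(D <-> H) xor (~H | ~D) = F xor T = T
(~W xor Q) <-> ((D <-> H) xor (~H | ~D)) = F <-> T = F
Hence #2 is false.

#1 True, #2 False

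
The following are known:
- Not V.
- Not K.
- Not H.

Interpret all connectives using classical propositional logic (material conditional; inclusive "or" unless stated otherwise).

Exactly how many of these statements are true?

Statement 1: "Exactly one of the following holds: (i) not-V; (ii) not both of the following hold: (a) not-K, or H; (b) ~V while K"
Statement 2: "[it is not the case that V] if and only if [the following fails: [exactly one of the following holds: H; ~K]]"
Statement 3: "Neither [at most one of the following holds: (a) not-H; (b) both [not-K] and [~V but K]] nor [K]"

0

Statement 1: Formalization: ¬V ⊕ ((¬K ∨ H) ↑ (¬V ∧ K))

¬V = ¬F = T
¬K = ¬F = T
¬K ∨ H = T ∨ F = T
¬V = ¬F = T
¬V ∧ K = T ∧ F = F
(¬K ∨ H) ↑ (¬V ∧ K) = T ↑ F = T
¬V ⊕ ((¬K ∨ H) ↑ (¬V ∧ K)) = T ⊕ T = F
So Statement 1 is false.

Statement 2: This is ¬V ↔ ¬(H ⊕ ¬K).

¬V = ¬F = T
¬K = ¬F = T
H ⊕ ¬K = F ⊕ T = T
¬(H ⊕ ¬K) = ¬T = F
¬V ↔ ¬(H ⊕ ¬K) = T ↔ F = F
Thus Statement 2 is false.

Statement 3: Formalization: (¬H ↑ (¬K ∧ (¬V ∧ K))) ↓ K

¬H = ¬F = T
¬K = ¬F = T
¬V = ¬F = T
¬V ∧ K = T ∧ F = F
¬K ∧ (¬V ∧ K) = T ∧ F = F
¬H ↑ (¬K ∧ (¬V ∧ K)) = T ↑ F = T
(¬H ↑ (¬K ∧ (¬V ∧ K))) ↓ K = T ↓ F = F
So Statement 3 is false.

Count: 0.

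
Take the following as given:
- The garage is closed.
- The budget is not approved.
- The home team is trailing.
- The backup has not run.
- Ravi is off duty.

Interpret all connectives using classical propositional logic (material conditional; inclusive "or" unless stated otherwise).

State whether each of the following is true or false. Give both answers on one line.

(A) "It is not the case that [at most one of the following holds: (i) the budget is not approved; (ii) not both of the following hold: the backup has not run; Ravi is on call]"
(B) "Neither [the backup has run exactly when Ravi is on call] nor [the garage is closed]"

Let G = "the budget is approved" (False), N = "the backup has run" (False), W = "Ravi is on call" (False), R = "the garage is closed" (True).

(A): Formalization: not (not G nand (not N nand W))

not G = not False = True
not N = not False = True
not N nand W = True nand False = True
not G nand (not N nand W) = True nand True = False
not (not G nand (not N nand W)) = not False = True
Hence (A) is true.

(B): Formalization: (N iff W) nor R

N iff W = False iff False = True
(N iff W) nor R = True nor True = False
Thus (B) is false.

(A) True; (B) False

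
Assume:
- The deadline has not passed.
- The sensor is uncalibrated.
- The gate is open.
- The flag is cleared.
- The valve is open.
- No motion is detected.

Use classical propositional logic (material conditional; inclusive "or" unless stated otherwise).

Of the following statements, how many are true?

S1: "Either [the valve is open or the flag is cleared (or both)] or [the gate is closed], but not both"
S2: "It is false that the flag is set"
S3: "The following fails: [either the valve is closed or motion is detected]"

3

Let G = "the valve is open" (True), U = "the flag is set" (False), N = "the gate is open" (True), M = "motion is detected" (False).

S1: This is (G or not U) xor not N.

not U = not False = True
G or not U = True or True = True
not N = not True = False
(G or not U) xor not N = True xor False = True
So S1 is true.

S2: In symbols: not U

not U = not False = True
Hence S2 is true.

S3: In symbols: not (not G or M)

not G = not True = False
not G or M = False or False = False
not (not G or M) = not False = True
So S3 is true.

Count: 3.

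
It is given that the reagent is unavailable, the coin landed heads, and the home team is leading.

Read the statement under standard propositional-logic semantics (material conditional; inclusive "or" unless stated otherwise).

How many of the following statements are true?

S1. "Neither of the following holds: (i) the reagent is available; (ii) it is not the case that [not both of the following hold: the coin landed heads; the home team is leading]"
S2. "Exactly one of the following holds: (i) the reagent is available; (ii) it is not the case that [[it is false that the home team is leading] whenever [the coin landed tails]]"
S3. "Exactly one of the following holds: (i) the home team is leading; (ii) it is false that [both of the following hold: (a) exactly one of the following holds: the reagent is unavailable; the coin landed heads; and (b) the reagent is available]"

Let W = "the reagent is available" (F), P = "the coin landed heads" (T), V = "the home team is leading" (T).

S1: Formalization: W ↓ ¬(P ↑ V)

P ↑ V = T ↑ T = F
¬(P ↑ V) = ¬F = T
W ↓ ¬(P ↑ V) = F ↓ T = F
Hence S1 is false.

S2: This is W ⊕ ¬(¬P → ¬V).

¬P = ¬T = F
¬V = ¬T = F
¬P → ¬V = F → F = T
¬(¬P → ¬V) = ¬T = F
W ⊕ ¬(¬P → ¬V) = F ⊕ F = F
Thus S2 is false.

S3: Formalization: V ⊕ ¬((¬W ⊕ P) ∧ W)

¬W = ¬F = T
¬W ⊕ P = T ⊕ T = F
(¬W ⊕ P) ∧ W = F ∧ F = F
¬((¬W ⊕ P) ∧ W) = ¬F = T
V ⊕ ¬((¬W ⊕ P) ∧ W) = T ⊕ T = F
Hence S3 is false.

Count: 0.

0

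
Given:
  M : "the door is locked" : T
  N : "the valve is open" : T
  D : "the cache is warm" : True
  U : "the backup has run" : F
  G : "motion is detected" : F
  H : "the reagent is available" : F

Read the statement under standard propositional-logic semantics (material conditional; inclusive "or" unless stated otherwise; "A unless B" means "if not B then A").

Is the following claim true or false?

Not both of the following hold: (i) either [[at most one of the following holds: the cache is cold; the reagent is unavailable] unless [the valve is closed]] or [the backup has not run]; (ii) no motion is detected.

Values: D=True, H=False, N=True, U=False, G=False.
In symbols: (((not D nand not H) or not N) or not U) nand not G

not D = not True = False
not H = not False = True
not D nand not H = False nand True = True
not N = not True = False
(not D nand not H) or not N = True or False = True
not U = not False = True
((not D nand not H) or not N) or not U = True or True = True
not G = not False = True
(((not D nand not H) or not N) or not U) nand not G = True nand True = False

false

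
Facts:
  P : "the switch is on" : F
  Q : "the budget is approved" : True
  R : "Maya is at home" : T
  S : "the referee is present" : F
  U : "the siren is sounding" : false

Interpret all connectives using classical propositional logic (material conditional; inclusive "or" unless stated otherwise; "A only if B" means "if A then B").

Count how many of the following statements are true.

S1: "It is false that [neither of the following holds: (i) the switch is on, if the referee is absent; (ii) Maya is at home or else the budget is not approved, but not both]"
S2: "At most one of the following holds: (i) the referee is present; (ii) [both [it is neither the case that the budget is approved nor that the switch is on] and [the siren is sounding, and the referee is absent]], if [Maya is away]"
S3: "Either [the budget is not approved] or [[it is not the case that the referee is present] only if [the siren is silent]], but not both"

3

S1: In symbols: ¬((¬S → P) ↓ (R ⊕ ¬Q))

¬S = ¬F = T
¬S → P = T → F = F
¬Q = ¬T = F
R ⊕ ¬Q = T ⊕ F = T
(¬S → P) ↓ (R ⊕ ¬Q) = F ↓ T = F
¬((¬S → P) ↓ (R ⊕ ¬Q)) = ¬F = T
Thus S1 is true.

S2: Parsed as S ↑ (¬R → ((Q ↓ P) ∧ (U ∧ ¬S)))

¬R = ¬T = F
Q ↓ P = T ↓ F = F
¬S = ¬F = T
U ∧ ¬S = F ∧ T = F
(Q ↓ P) ∧ (U ∧ ¬S) = F ∧ F = F
¬R → ((Q ↓ P) ∧ (U ∧ ¬S)) = F → F = T
S ↑ (¬R → ((Q ↓ P) ∧ (U ∧ ¬S))) = F ↑ T = T
So S2 is true.

S3: Parsed as ¬Q ⊕ (¬S → ¬U)

¬Q = ¬T = F
¬S = ¬F = T
¬U = ¬F = T
¬S → ¬U = T → T = T
¬Q ⊕ (¬S → ¬U) = F ⊕ T = T
Thus S3 is true.

Count: 3.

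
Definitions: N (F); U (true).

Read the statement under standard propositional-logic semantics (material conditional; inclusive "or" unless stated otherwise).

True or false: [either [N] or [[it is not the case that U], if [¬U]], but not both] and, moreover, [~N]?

Values: N=F, U=T.
Parsed as (N xor (~U -> ~U)) & ~N

~U = ~T = F
~U = ~T = F
~U -> ~U = F -> F = T
N xor (~U -> ~U) = F xor T = T
~N = ~F = T
(N xor (~U -> ~U)) & ~N = T & T = T

True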